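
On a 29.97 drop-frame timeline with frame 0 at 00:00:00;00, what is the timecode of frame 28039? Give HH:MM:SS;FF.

Ten DF minutes hold 17982 frames, so frame 28039 lies in block 1 (frames 17982–35963) with 10057 frames into that block.
The block's first minute is 1800 frames and the rest 1798 each; 10057 frames reaches minute 5, so 1 × 18 + 5 × 2 = 28 labels have been skipped so far.
Adding those back, label number 28039 + 28 = 28067 at 30 labels/s is 935 s + 17 f = 0 h 15 min 35 s frame 17, i.e. 00:15:35;17.

00:15:35;17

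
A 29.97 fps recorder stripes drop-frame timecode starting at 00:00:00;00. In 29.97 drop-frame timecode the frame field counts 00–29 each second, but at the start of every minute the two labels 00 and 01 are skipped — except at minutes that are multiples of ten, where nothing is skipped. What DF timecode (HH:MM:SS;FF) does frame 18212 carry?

00:10:07;20

Each 10-minute DF block holds 10 × 60 × 30 − 9 × 2 = 17982 frames. 18212 ÷ 17982 → 1 full block, remainder 230.
Within the partial block the first minute is 1800 frames and each further minute 1798, so 0 further minute boundaries passed. Total skipped labels = 18 × 1 + 2 × 0 = 18.
Non-drop label index = 18212 + 18 = 18230; at 30 labels/s that is 00:10:07:20, i.e. DF 00:10:07;20.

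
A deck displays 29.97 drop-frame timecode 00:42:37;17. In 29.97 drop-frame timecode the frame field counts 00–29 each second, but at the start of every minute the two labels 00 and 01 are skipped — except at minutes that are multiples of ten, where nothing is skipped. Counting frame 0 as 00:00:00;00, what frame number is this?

Complete 10-minute blocks: 4, each 17982 frames → 71928.
Remaining 2 whole minutes in the current block: 1800 + 1 × 1798 = 3598 frames.
Within the current minute: 37 × 30 + 17 − 2 = 1125 (labels ;00/;01 skipped at this minute). Total = 71928 + 3598 + 1125 = 76651.

76651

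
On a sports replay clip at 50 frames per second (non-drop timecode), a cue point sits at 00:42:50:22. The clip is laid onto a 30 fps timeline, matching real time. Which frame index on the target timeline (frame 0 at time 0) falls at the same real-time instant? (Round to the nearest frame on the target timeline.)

Source frame index: (0×3600 + 42×60 + 50) × 50 + 22 = 128522.
Real time: 128522 / (50) = 64261/25 s.
Target frame: (64261/25) × (30) = 385566/5 ≈ 77113.200 → 77113.

frame 77113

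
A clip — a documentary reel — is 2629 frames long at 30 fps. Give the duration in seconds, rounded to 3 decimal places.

87.633 seconds

Running time = 2629 × 1/30 = 2629/30 s ≈ 87.633 s.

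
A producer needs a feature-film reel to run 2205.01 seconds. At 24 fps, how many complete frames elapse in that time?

52920 frames

Frames = 2205.01 × 24 = 1323006/25 ≈ 52920.2400.
Complete frames: 52920.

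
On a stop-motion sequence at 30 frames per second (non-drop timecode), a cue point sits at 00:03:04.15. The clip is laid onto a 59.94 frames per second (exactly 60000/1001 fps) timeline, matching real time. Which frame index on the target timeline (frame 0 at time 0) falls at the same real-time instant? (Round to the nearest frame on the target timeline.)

Source frame index: (0×3600 + 3×60 + 4) × 30 + 15 = 5535.
Real time: 5535 / (30) = 369/2 s.
Target frame: (369/2) × (60000/1001) = 11070000/1001 ≈ 11058.941 → 11059.

frame 11059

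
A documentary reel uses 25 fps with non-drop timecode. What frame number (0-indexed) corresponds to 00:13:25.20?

Total seconds to the label: (0 × 3600 + 13 × 60 + 25) = 805.
Frame index = 805 × 25 + 20 = 20145.

20145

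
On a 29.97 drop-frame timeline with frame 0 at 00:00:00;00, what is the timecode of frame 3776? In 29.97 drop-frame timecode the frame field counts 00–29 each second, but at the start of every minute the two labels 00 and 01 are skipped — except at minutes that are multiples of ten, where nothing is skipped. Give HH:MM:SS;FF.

Each 10-minute DF block holds 10 × 60 × 30 − 9 × 2 = 17982 frames. 3776 ÷ 17982 → 0 full blocks, remainder 3776.
Within the partial block the first minute is 1800 frames and each further minute 1798, so 2 further minute boundaries passed. Total skipped labels = 18 × 0 + 2 × 2 = 4.
Non-drop label index = 3776 + 4 = 3780; at 30 labels/s that is 00:02:06:00, i.e. DF 00:02:06;00.

00:02:06;00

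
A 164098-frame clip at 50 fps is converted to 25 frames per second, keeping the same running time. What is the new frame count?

Target frames = source frames × (target rate / source rate) = 164098 × (25)/(50) = 164098 × 1/2 = 82049.

82049 frames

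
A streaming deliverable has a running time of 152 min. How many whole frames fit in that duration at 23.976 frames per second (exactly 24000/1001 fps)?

152 min = 9120 s.
Frames = 9120 × 24000/1001 = 218880000/1001 ≈ 218661.3387.
Complete frames: 218661.

218661 frames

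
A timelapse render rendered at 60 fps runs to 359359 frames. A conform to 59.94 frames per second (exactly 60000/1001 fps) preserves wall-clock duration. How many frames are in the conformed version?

Target frames = source frames × (target rate / source rate) = 359359 × (60000/1001)/(60) = 359359 × 1000/1001 = 359000.

359000 frames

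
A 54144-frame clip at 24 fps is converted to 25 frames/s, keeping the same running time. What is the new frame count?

Target frames = source frames × (target rate / source rate) = 54144 × (25)/(24) = 54144 × 25/24 = 56400.

56400 frames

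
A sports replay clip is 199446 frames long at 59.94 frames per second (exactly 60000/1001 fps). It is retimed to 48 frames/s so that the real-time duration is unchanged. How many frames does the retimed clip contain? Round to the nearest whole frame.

Frames at target rate = 199446 × (48) / (60000/1001) = 99822723/625 ≈ 159716.357.
Nearest whole frame: 159716.

159716 frames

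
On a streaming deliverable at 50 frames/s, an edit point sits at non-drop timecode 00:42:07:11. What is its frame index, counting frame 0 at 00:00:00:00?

126361

Total seconds to the label: (0 × 3600 + 42 × 60 + 7) = 2527.
Frame index = 2527 × 50 + 11 = 126361.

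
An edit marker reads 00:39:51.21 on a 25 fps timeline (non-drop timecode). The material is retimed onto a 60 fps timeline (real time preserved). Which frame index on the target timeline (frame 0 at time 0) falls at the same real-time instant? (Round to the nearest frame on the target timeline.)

Source frame index: (0×3600 + 39×60 + 51) × 25 + 21 = 59796.
Real time: 59796 / (25) = 59796/25 s.
Target frame: (59796/25) × (60) = 717552/5 ≈ 143510.400 → 143510.

frame 143510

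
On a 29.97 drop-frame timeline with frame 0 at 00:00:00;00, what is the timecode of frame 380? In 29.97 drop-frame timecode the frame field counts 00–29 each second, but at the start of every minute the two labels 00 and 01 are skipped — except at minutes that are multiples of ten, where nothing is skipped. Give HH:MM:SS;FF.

Each 10-minute DF block holds 10 × 60 × 30 − 9 × 2 = 17982 frames. 380 ÷ 17982 → 0 full blocks, remainder 380.
Within the partial block the first minute is 1800 frames and each further minute 1798, so 0 further minute boundaries passed. Total skipped labels = 18 × 0 + 2 × 0 = 0.
Non-drop label index = 380 + 0 = 380; at 30 labels/s that is 00:00:12:20, i.e. DF 00:00:12;20.

00:00:12;20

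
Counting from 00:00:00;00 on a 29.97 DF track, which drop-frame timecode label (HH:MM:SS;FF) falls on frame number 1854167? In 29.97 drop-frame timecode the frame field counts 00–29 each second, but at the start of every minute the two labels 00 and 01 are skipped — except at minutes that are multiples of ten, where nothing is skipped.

17:11:07;13

Each 10-minute DF block holds 10 × 60 × 30 − 9 × 2 = 17982 frames. 1854167 ÷ 17982 → 103 full blocks, remainder 2021.
Within the partial block the first minute is 1800 frames and each further minute 1798, so 1 further minute boundary passed. Total skipped labels = 18 × 103 + 2 × 1 = 1856.
Non-drop label index = 1854167 + 1856 = 1856023; at 30 labels/s that is 17:11:07:13, i.e. DF 17:11:07;13.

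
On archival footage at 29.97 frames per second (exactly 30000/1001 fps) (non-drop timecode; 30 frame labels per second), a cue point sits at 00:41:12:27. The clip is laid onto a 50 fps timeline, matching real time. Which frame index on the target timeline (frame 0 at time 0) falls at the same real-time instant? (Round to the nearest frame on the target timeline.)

Source frame index: (0×3600 + 41×60 + 12) × 30 + 27 = 74187.
Real time: 74187 / (30000/1001) = 24753729/10000 s.
Target frame: (24753729/10000) × (50) = 24753729/200 ≈ 123768.645 → 123769.

frame 123769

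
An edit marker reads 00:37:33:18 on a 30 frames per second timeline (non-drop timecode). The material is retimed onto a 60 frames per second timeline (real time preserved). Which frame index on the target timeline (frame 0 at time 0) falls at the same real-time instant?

frame 135216

Source frame index: (0×3600 + 37×60 + 33) × 30 + 18 = 67608.
Real time: 67608 / (30) = 11268/5 s.
Target frame: (11268/5) × (60) = 135216.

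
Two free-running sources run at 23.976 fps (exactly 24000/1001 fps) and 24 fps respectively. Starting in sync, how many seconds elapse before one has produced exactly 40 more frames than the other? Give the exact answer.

The gap grows by |24 − 24000/1001| = 24/1001 frames per second.
Time for a 40-frame gap: 40 ÷ (24/1001) = 5005/3 s.

5005/3 seconds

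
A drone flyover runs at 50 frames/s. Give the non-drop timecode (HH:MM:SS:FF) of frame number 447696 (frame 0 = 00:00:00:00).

447696 ÷ 50 = 8953 full seconds, remainder 46 frames.
8953 s = 2 h 29 min 13 s.
Timecode: 02:29:13:46.

02:29:13:46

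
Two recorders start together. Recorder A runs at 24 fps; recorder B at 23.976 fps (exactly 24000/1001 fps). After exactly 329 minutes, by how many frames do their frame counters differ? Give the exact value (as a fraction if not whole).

67680/143 frames

329 min = 19740 s.
A emits 24 × 19740 = 473760 frames; B emits 24000/1001 × 19740 = 67680000/143.
Difference = 67680/143 frames (≈ 473.2867); B is behind A.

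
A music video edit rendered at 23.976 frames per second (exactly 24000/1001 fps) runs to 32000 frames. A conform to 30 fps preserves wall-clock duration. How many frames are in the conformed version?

Target frames = source frames × (target rate / source rate) = 32000 × (30)/(24000/1001) = 32000 × 1001/800 = 40040.

40040 frames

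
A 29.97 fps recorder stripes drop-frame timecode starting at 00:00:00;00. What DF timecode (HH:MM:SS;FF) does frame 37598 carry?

Ten DF minutes hold 17982 frames, so frame 37598 lies in block 2 (frames 35964–53945) with 1634 frames into that block.
The block's first minute is 1800 frames and the rest 1798 each; 1634 frames reaches minute 0, so 2 × 18 + 0 × 2 = 36 labels have been skipped so far.
Adding those back, label number 37598 + 36 = 37634 at 30 labels/s is 1254 s + 14 f = 0 h 20 min 54 s frame 14, i.e. 00:20:54;14.

00:20:54;14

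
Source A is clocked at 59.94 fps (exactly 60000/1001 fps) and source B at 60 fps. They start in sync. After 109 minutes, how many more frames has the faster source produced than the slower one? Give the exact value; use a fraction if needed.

392400/1001 frames

109 min = 6540 s.
A emits 60000/1001 × 6540 = 392400000/1001 frames; B emits 60 × 6540 = 392400.
Difference = 392400/1001 frames (≈ 392.0080); B is ahead of A.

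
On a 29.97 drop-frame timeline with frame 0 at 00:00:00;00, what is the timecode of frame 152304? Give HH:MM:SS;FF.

Each 10-minute DF block holds 10 × 60 × 30 − 9 × 2 = 17982 frames. 152304 ÷ 17982 → 8 full blocks, remainder 8448.
Within the partial block the first minute is 1800 frames and each further minute 1798, so 4 further minute boundaries passed. Total skipped labels = 18 × 8 + 2 × 4 = 152.
Non-drop label index = 152304 + 152 = 152456; at 30 labels/s that is 01:24:41:26, i.e. DF 01:24:41;26.

01:24:41;26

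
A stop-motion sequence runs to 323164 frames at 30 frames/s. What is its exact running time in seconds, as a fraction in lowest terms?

Running time = 323164 ÷ (30) = 323164 × 1/30 = 161582/15 s.

161582/15 seconds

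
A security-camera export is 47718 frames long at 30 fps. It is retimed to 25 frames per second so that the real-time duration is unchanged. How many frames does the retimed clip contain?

Target frames = source frames × (target rate / source rate) = 47718 × (25)/(30) = 47718 × 5/6 = 39765.

39765 frames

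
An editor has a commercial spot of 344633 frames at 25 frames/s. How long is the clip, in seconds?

Running time = 344633 / (25) = 13785.32 s.

13785.32 seconds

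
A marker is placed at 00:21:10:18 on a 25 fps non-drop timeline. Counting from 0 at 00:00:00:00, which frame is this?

Total seconds to the label: (0 × 3600 + 21 × 60 + 10) = 1270.
Frame index = 1270 × 25 + 18 = 31768.

31768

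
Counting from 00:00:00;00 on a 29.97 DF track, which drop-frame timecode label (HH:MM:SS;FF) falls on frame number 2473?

Ten DF minutes hold 17982 frames, so frame 2473 lies in block 0 (frames 0–17981) with 2473 frames into that block.
The block's first minute is 1800 frames and the rest 1798 each; 2473 frames reaches minute 1, so 0 × 18 + 1 × 2 = 2 labels have been skipped so far.
Adding those back, label number 2473 + 2 = 2475 at 30 labels/s is 82 s + 15 f = 0 h 1 min 22 s frame 15, i.e. 00:01:22;15.

00:01:22;15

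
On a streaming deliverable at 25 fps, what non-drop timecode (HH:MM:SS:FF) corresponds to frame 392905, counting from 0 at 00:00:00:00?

392905 ÷ 25 = 15716 full seconds, remainder 5 frames.
15716 s = 4 h 21 min 56 s.
Timecode: 04:21:56:05.

04:21:56:05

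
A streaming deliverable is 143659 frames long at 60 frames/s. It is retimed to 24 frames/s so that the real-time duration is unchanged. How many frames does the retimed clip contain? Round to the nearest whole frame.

57464 frames

Frames at target rate = 143659 × (24) / (60) = 287318/5 ≈ 57463.600.
Nearest whole frame: 57464.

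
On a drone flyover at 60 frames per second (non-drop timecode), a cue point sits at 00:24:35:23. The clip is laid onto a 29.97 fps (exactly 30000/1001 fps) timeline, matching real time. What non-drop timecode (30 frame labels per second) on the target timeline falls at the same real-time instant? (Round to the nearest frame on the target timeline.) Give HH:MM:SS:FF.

Source frame index: (0×3600 + 24×60 + 35) × 60 + 23 = 88523.
Real time: 88523 / (60) = 88523/60 s.
Target frame: (88523/60) × (30000/1001) = 44261500/1001 ≈ 44217.283 → 44217.
At 30 labels/s: frame 44217 → 00:24:33:27.

00:24:33:27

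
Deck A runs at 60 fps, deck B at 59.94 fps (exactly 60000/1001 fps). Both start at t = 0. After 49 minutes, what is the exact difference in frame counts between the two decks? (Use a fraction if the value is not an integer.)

25200/143 frames

49 min = 2940 s.
A emits 60 × 2940 = 176400 frames; B emits 60000/1001 × 2940 = 25200000/143.
Difference = 25200/143 frames (≈ 176.2238); B is behind A.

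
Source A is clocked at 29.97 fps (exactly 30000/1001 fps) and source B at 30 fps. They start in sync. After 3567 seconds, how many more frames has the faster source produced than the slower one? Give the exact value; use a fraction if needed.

107010/1001 frames

A emits 30000/1001 × 3567 = 107010000/1001 frames; B emits 30 × 3567 = 107010.
Difference = 107010/1001 frames (≈ 106.9031); B is ahead of A.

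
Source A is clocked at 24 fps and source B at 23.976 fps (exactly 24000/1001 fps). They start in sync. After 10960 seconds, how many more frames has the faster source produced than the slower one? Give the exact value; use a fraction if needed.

A emits 24 × 10960 = 263040 frames; B emits 24000/1001 × 10960 = 263040000/1001.
Difference = 263040/1001 frames (≈ 262.7772); B is behind A.

263040/1001 frames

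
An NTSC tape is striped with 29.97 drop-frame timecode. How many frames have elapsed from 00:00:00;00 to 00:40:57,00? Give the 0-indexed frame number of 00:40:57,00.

73638

As if non-drop at 30 labels/s: (0 × 3600 + 40 × 60 + 57) × 30 + 0 = 73710.
Minute boundaries passed: 40; those not divisible by 10: 40 − 4 = 36; dropped labels = 2 × 36 = 72.
Actual frame index = 73710 − 72 = 73638.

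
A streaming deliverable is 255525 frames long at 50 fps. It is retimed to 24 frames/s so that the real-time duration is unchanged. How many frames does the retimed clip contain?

Target frames = source frames × (target rate / source rate) = 255525 × (24)/(50) = 255525 × 12/25 = 122652.

122652 frames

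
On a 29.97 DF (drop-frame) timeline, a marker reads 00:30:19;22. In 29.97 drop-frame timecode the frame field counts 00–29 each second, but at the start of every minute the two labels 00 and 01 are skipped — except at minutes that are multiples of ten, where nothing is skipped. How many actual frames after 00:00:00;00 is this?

As if non-drop at 30 labels/s: (0 × 3600 + 30 × 60 + 19) × 30 + 22 = 54592.
Minute boundaries passed: 30; those not divisible by 10: 30 − 3 = 27; dropped labels = 2 × 27 = 54.
Actual frame index = 54592 − 54 = 54538.

54538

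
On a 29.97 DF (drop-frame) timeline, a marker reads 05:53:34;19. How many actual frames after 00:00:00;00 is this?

Complete 10-minute blocks: 35, each 17982 frames → 629370.
Remaining 3 whole minutes in the current block: 1800 + 2 × 1798 = 5396 frames.
Within the current minute: 34 × 30 + 19 − 2 = 1037 (labels ;00/;01 skipped at this minute). Total = 629370 + 5396 + 1037 = 635803.

635803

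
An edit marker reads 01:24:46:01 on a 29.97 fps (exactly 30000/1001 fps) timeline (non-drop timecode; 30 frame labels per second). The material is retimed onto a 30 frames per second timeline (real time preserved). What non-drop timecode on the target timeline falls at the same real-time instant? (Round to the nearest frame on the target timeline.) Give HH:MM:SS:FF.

01:24:51:04

Source frame index: (1×3600 + 24×60 + 46) × 30 + 1 = 152581.
Real time: 152581 / (30000/1001) = 152733581/30000 s.
Target frame: (152733581/30000) × (30) = 152733581/1000 ≈ 152733.581 → 152734.
At 30 labels/s: frame 152734 → 01:24:51:04.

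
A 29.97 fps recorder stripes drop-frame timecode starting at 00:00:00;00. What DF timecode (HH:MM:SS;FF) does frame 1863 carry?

00:01:02;05

Each 10-minute DF block holds 10 × 60 × 30 − 9 × 2 = 17982 frames. 1863 ÷ 17982 → 0 full blocks, remainder 1863.
Within the partial block the first minute is 1800 frames and each further minute 1798, so 1 further minute boundary passed. Total skipped labels = 18 × 0 + 2 × 1 = 2.
Non-drop label index = 1863 + 2 = 1865; at 30 labels/s that is 00:01:02:05, i.e. DF 00:01:02;05.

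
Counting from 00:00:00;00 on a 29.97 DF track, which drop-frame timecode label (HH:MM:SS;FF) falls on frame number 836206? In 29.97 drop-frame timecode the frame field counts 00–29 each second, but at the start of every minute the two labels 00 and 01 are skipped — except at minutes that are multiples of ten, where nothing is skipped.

07:45:01;14

Each 10-minute DF block holds 10 × 60 × 30 − 9 × 2 = 17982 frames. 836206 ÷ 17982 → 46 full blocks, remainder 9034.
Within the partial block the first minute is 1800 frames and each further minute 1798, so 5 further minute boundaries passed. Total skipped labels = 18 × 46 + 2 × 5 = 838.
Non-drop label index = 836206 + 838 = 837044; at 30 labels/s that is 07:45:01:14, i.e. DF 07:45:01;14.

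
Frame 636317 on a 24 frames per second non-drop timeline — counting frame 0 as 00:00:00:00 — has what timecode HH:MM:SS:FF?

07:21:53:05

636317 ÷ 24 = 26513 full seconds, remainder 5 frames.
26513 s = 7 h 21 min 53 s.
Timecode: 07:21:53:05.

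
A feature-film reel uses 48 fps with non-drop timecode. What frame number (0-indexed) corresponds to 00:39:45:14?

114494

Total seconds to the label: (0 × 3600 + 39 × 60 + 45) = 2385.
Frame index = 2385 × 48 + 14 = 114494.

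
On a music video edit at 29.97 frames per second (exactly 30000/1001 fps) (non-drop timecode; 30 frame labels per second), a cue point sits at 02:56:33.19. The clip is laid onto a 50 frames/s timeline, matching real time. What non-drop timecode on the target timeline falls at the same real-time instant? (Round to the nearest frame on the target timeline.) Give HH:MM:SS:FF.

Source frame index: (2×3600 + 56×60 + 33) × 30 + 19 = 317809.
Real time: 317809 / (30000/1001) = 318126809/30000 s.
Target frame: (318126809/30000) × (50) = 318126809/600 ≈ 530211.348 → 530211.
At 50 labels/s: frame 530211 → 02:56:44:11.

02:56:44:11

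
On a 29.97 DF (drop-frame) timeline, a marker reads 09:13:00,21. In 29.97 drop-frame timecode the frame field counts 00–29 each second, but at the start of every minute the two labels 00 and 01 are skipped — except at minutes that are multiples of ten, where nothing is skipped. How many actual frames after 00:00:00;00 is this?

Complete 10-minute blocks: 55, each 17982 frames → 989010.
Remaining 3 whole minutes in the current block: 1800 + 2 × 1798 = 5396 frames.
Within the current minute: 0 × 30 + 21 − 2 = 19 (labels ;00/;01 skipped at this minute). Total = 989010 + 5396 + 19 = 994425.

994425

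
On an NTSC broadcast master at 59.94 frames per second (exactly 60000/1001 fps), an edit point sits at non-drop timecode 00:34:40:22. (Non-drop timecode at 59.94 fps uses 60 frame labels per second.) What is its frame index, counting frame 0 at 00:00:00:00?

124822

Total seconds to the label: (0 × 3600 + 34 × 60 + 40) = 2080.
Frame index = 2080 × 60 + 22 = 124822.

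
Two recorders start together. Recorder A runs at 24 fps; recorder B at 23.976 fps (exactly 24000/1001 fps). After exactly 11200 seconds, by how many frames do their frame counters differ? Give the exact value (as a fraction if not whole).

38400/143 frames

A emits 24 × 11200 = 268800 frames; B emits 24000/1001 × 11200 = 38400000/143.
Difference = 38400/143 frames (≈ 268.5315); B is behind A.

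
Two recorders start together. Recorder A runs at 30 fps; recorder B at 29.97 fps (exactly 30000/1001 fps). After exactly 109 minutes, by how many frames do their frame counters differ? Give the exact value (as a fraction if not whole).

196200/1001 frames

109 min = 6540 s.
A emits 30 × 6540 = 196200 frames; B emits 30000/1001 × 6540 = 196200000/1001.
Difference = 196200/1001 frames (≈ 196.0040); B is behind A.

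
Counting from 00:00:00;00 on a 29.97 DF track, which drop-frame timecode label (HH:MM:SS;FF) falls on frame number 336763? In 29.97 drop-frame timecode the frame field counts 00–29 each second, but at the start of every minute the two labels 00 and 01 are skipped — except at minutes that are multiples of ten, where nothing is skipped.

Ten DF minutes hold 17982 frames, so frame 336763 lies in block 18 (frames 323676–341657) with 13087 frames into that block.
The block's first minute is 1800 frames and the rest 1798 each; 13087 frames reaches minute 7, so 18 × 18 + 7 × 2 = 338 labels have been skipped so far.
Adding those back, label number 336763 + 338 = 337101 at 30 labels/s is 11236 s + 21 f = 3 h 7 min 16 s frame 21, i.e. 03:07:16;21.

03:07:16;21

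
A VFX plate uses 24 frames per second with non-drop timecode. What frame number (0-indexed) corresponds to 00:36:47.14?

frame 52982

Total seconds to the label: (0 × 3600 + 36 × 60 + 47) = 2207.
Frame index = 2207 × 24 + 14 = 52982.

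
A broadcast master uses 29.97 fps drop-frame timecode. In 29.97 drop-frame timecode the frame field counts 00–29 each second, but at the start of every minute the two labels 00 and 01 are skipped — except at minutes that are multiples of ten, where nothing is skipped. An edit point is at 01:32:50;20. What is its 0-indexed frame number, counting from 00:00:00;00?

Complete 10-minute blocks: 9, each 17982 frames → 161838.
Remaining 2 whole minutes in the current block: 1800 + 1 × 1798 = 3598 frames.
Within the current minute: 50 × 30 + 20 − 2 = 1518 (labels ;00/;01 skipped at this minute). Total = 161838 + 3598 + 1518 = 166954.

166954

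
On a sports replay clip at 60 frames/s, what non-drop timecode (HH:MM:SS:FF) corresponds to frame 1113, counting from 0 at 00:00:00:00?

00:00:18:33

1113 ÷ 60 = 18 full seconds, remainder 33 frames.
18 s = 0 h 0 min 18 s.
Timecode: 00:00:18:33.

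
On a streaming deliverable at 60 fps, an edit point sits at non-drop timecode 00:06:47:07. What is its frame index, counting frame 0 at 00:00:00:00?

frame 24427

Total seconds to the label: (0 × 3600 + 6 × 60 + 47) = 407.
Frame index = 407 × 60 + 7 = 24427.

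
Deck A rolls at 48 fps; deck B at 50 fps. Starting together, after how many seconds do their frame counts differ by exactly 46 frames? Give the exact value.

23 seconds

The gap grows by |50 − 48| = 2 frames per second.
Time for a 46-frame gap: 46 ÷ (2) = 23 s.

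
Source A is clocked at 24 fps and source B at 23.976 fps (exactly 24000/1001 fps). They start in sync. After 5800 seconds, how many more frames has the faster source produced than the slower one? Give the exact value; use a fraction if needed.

139200/1001 frames

A emits 24 × 5800 = 139200 frames; B emits 24000/1001 × 5800 = 139200000/1001.
Difference = 139200/1001 frames (≈ 139.0609); B is behind A.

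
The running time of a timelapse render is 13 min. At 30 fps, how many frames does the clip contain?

23400 frames

13 min = 780 s.
Frames = 780 × 30 = 23400.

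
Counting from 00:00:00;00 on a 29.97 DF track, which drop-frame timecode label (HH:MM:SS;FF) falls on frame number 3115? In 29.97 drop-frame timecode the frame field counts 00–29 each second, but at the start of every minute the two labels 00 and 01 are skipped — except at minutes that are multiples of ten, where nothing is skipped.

00:01:43;27

Each 10-minute DF block holds 10 × 60 × 30 − 9 × 2 = 17982 frames. 3115 ÷ 17982 → 0 full blocks, remainder 3115.
Within the partial block the first minute is 1800 frames and each further minute 1798, so 1 further minute boundary passed. Total skipped labels = 18 × 0 + 2 × 1 = 2.
Non-drop label index = 3115 + 2 = 3117; at 30 labels/s that is 00:01:43:27, i.e. DF 00:01:43;27.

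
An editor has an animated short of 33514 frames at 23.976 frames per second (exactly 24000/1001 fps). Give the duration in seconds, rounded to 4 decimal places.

Running time = 33514 × 1001/24000 = 16773757/12000 s ≈ 1397.8131 s.

1397.8131 seconds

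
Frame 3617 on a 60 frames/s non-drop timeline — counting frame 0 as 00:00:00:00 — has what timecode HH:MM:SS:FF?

3617 ÷ 60 = 60 full seconds, remainder 17 frames.
60 s = 0 h 1 min 0 s.
Timecode: 00:01:00:17.

00:01:00:17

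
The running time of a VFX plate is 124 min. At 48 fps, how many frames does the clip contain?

357120 frames

124 min = 7440 s.
Frames = 7440 × 48 = 357120.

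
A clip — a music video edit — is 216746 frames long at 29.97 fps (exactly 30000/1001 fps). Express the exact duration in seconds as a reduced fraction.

Running time = 216746 ÷ (30000/1001) = 216746 × 1001/30000 = 108481373/15000 s.

108481373/15000 seconds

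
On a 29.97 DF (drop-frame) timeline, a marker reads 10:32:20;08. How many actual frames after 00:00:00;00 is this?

1137070

As if non-drop at 30 labels/s: (10 × 3600 + 32 × 60 + 20) × 30 + 8 = 1138208.
Minute boundaries passed: 632; those not divisible by 10: 632 − 63 = 569; dropped labels = 2 × 569 = 1138.
Actual frame index = 1138208 − 1138 = 1137070.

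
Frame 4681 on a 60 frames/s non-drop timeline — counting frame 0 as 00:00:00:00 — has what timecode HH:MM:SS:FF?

4681 ÷ 60 = 78 full seconds, remainder 1 frame.
78 s = 0 h 1 min 18 s.
Timecode: 00:01:18:01.

00:01:18:01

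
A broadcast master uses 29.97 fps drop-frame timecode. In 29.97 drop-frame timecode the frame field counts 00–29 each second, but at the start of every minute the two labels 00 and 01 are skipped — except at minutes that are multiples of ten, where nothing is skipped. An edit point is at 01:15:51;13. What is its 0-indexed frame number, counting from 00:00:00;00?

As if non-drop at 30 labels/s: (1 × 3600 + 15 × 60 + 51) × 30 + 13 = 136543.
Minute boundaries passed: 75; those not divisible by 10: 75 − 7 = 68; dropped labels = 2 × 68 = 136.
Actual frame index = 136543 − 136 = 136407.

136407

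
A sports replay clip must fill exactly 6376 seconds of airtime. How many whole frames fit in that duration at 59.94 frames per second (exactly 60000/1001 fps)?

382177 frames

Frames = 6376 × 60000/1001 = 382560000/1001 ≈ 382177.8222.
Complete frames: 382177.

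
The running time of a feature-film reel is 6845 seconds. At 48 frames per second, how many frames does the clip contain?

Frames = 6845 × 48 = 328560.

328560 frames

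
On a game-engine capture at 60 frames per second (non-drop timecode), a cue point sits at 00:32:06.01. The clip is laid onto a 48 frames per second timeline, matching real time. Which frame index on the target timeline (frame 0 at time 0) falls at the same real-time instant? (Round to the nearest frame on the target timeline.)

Source frame index: (0×3600 + 32×60 + 6) × 60 + 1 = 115561.
Real time: 115561 / (60) = 115561/60 s.
Target frame: (115561/60) × (48) = 462244/5 ≈ 92448.800 → 92449.

frame 92449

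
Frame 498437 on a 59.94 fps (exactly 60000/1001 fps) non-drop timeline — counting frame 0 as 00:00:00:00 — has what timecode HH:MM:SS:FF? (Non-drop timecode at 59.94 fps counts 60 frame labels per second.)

498437 ÷ 60 = 8307 full seconds, remainder 17 frames.
8307 s = 2 h 18 min 27 s.
Timecode: 02:18:27:17.

02:18:27:17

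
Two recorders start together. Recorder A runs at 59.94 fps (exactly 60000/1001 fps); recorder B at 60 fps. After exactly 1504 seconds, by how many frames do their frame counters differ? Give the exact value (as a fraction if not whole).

A emits 60000/1001 × 1504 = 90240000/1001 frames; B emits 60 × 1504 = 90240.
Difference = 90240/1001 frames (≈ 90.1499); B is ahead of A.

90240/1001 frames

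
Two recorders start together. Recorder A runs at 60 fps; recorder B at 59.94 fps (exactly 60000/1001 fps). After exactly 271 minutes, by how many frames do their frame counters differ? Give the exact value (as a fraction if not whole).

975600/1001 frames

271 min = 16260 s.
A emits 60 × 16260 = 975600 frames; B emits 60000/1001 × 16260 = 975600000/1001.
Difference = 975600/1001 frames (≈ 974.6254); B is behind A.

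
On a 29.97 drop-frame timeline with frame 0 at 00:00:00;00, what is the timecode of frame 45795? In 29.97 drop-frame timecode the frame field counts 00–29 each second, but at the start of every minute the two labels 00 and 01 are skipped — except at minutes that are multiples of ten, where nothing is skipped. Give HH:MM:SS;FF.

00:25:28;01

Ten DF minutes hold 17982 frames, so frame 45795 lies in block 2 (frames 35964–53945) with 9831 frames into that block.
The block's first minute is 1800 frames and the rest 1798 each; 9831 frames reaches minute 5, so 2 × 18 + 5 × 2 = 46 labels have been skipped so far.
Adding those back, label number 45795 + 46 = 45841 at 30 labels/s is 1528 s + 1 f = 0 h 25 min 28 s frame 1, i.e. 00:25:28;01.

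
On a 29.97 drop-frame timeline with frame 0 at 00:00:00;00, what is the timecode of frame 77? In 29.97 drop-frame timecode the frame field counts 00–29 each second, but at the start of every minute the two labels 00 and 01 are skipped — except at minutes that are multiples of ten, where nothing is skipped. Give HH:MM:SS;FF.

00:00:02;17

Each 10-minute DF block holds 10 × 60 × 30 − 9 × 2 = 17982 frames. 77 ÷ 17982 → 0 full blocks, remainder 77.
Within the partial block the first minute is 1800 frames and each further minute 1798, so 0 further minute boundaries passed. Total skipped labels = 18 × 0 + 2 × 0 = 0.
Non-drop label index = 77 + 0 = 77; at 30 labels/s that is 00:00:02:17, i.e. DF 00:00:02;17.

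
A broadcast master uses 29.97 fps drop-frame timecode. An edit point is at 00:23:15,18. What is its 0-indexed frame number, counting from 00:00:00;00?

41826

As if non-drop at 30 labels/s: (0 × 3600 + 23 × 60 + 15) × 30 + 18 = 41868.
Minute boundaries passed: 23; those not divisible by 10: 23 − 2 = 21; dropped labels = 2 × 21 = 42.
Actual frame index = 41868 − 42 = 41826.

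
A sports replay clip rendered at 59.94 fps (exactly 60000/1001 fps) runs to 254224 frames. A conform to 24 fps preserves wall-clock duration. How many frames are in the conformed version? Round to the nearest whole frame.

Frames at target rate = 254224 × (24) / (60000/1001) = 63619556/625 ≈ 101791.290.
Nearest whole frame: 101791.

101791 frames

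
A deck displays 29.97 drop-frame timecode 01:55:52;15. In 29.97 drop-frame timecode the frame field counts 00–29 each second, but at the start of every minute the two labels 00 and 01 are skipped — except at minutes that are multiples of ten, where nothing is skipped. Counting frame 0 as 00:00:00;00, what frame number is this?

Complete 10-minute blocks: 11, each 17982 frames → 197802.
Remaining 5 whole minutes in the current block: 1800 + 4 × 1798 = 8992 frames.
Within the current minute: 52 × 30 + 15 − 2 = 1573 (labels ;00/;01 skipped at this minute). Total = 197802 + 8992 + 1573 = 208367.

208367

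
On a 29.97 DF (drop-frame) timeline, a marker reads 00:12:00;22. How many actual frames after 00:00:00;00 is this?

Complete 10-minute blocks: 1, each 17982 frames → 17982.
Remaining 2 whole minutes in the current block: 1800 + 1 × 1798 = 3598 frames.
Within the current minute: 0 × 30 + 22 − 2 = 20 (labels ;00/;01 skipped at this minute). Total = 17982 + 3598 + 20 = 21600.

21600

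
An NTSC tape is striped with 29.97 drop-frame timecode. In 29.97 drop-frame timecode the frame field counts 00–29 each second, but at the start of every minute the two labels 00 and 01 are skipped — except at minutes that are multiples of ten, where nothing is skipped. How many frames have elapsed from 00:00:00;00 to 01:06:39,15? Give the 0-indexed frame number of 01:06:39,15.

119865

As if non-drop at 30 labels/s: (1 × 3600 + 6 × 60 + 39) × 30 + 15 = 119985.
Minute boundaries passed: 66; those not divisible by 10: 66 − 6 = 60; dropped labels = 2 × 60 = 120.
Actual frame index = 119985 − 120 = 119865.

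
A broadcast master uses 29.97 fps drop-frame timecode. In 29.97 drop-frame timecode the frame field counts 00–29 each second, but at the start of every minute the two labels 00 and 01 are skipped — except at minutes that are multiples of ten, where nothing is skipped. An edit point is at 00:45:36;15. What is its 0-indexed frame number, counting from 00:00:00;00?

As if non-drop at 30 labels/s: (0 × 3600 + 45 × 60 + 36) × 30 + 15 = 82095.
Minute boundaries passed: 45; those not divisible by 10: 45 − 4 = 41; dropped labels = 2 × 41 = 82.
Actual frame index = 82095 − 82 = 82013.

82013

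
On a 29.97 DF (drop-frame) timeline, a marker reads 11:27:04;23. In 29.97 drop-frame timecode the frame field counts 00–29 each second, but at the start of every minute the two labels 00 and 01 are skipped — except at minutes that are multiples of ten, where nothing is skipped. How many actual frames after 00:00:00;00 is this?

1235505

As if non-drop at 30 labels/s: (11 × 3600 + 27 × 60 + 4) × 30 + 23 = 1236743.
Minute boundaries passed: 687; those not divisible by 10: 687 − 68 = 619; dropped labels = 2 × 619 = 1238.
Actual frame index = 1236743 − 1238 = 1235505.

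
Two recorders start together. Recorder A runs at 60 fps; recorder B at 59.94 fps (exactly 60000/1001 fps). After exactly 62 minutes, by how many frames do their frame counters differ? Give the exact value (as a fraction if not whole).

62 min = 3720 s.
A emits 60 × 3720 = 223200 frames; B emits 60000/1001 × 3720 = 223200000/1001.
Difference = 223200/1001 frames (≈ 222.9770); B is behind A.

223200/1001 frames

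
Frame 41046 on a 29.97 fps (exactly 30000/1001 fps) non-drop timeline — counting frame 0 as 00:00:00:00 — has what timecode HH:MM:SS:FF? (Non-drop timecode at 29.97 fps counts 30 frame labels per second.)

41046 ÷ 30 = 1368 full seconds, remainder 6 frames.
1368 s = 0 h 22 min 48 s.
Timecode: 00:22:48:06.

00:22:48:06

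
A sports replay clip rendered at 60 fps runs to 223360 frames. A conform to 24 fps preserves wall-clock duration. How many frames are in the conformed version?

89344 frames

Target frames = source frames × (target rate / source rate) = 223360 × (24)/(60) = 223360 × 2/5 = 89344.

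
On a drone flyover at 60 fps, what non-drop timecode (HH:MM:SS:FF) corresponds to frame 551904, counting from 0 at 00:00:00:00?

551904 ÷ 60 = 9198 full seconds, remainder 24 frames.
9198 s = 2 h 33 min 18 s.
Timecode: 02:33:18:24.

02:33:18:24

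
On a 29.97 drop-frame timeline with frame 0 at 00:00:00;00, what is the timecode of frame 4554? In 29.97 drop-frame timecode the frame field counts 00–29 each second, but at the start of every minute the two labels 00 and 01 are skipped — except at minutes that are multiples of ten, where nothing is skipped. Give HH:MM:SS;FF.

00:02:31;28

Ten DF minutes hold 17982 frames, so frame 4554 lies in block 0 (frames 0–17981) with 4554 frames into that block.
The block's first minute is 1800 frames and the rest 1798 each; 4554 frames reaches minute 2, so 0 × 18 + 2 × 2 = 4 labels have been skipped so far.
Adding those back, label number 4554 + 4 = 4558 at 30 labels/s is 151 s + 28 f = 0 h 2 min 31 s frame 28, i.e. 00:02:31;28.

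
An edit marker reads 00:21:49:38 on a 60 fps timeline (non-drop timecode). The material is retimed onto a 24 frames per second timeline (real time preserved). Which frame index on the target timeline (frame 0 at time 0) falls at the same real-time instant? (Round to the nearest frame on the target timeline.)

frame 31431

Source frame index: (0×3600 + 21×60 + 49) × 60 + 38 = 78578.
Real time: 78578 / (60) = 39289/30 s.
Target frame: (39289/30) × (24) = 157156/5 ≈ 31431.200 → 31431.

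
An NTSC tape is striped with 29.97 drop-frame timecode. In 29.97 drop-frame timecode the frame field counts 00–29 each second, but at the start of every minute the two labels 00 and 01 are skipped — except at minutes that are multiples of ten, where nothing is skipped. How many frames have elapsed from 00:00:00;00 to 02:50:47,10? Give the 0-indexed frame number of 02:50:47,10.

Complete 10-minute blocks: 17, each 17982 frames → 305694.
Remaining 0 whole minutes in the current block: 0 frames.
Within the current minute: 47 × 30 + 10 = 1420. Total = 305694 + 0 + 1420 = 307114.

307114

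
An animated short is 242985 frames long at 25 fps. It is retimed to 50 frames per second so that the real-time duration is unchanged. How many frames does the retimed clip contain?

485970 frames

Frames at target rate = 242985 × (50) / (25) = 485970.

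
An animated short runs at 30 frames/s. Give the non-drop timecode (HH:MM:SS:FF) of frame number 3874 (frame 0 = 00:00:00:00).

3874 ÷ 30 = 129 full seconds, remainder 4 frames.
129 s = 0 h 2 min 9 s.
Timecode: 00:02:09:04.

00:02:09:04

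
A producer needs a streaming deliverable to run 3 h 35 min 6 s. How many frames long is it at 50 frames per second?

645300 frames

3 h 35 min 6 s = 12906 s.
Frames = 12906 × 50 = 645300.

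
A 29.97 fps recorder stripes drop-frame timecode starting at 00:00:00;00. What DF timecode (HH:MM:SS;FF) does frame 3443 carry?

Each 10-minute DF block holds 10 × 60 × 30 − 9 × 2 = 17982 frames. 3443 ÷ 17982 → 0 full blocks, remainder 3443.
Within the partial block the first minute is 1800 frames and each further minute 1798, so 1 further minute boundary passed. Total skipped labels = 18 × 0 + 2 × 1 = 2.
Non-drop label index = 3443 + 2 = 3445; at 30 labels/s that is 00:01:54:25, i.e. DF 00:01:54;25.

00:01:54;25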